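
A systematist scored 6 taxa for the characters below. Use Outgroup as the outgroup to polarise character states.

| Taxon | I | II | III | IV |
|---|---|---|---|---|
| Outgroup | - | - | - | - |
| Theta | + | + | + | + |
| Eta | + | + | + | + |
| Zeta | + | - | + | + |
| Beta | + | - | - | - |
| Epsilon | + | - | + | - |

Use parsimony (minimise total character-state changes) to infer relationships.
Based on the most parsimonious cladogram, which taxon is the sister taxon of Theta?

Eta

The outgroup has state '-' for every character, so '+' is the derived state throughout.
I (derived state '+') is shared by all ingroup taxa — unites the whole ingroup.
II (derived state '+') is shared by Eta and Theta — a synapomorphy uniting that clade.
Only Epsilon, Eta, Theta, and Zeta show the derived state '+' for III, supporting them as a clade.
IV (derived state '+') is shared by Eta, Theta, and Zeta — a synapomorphy uniting that clade.
Most parsimonious ingroup topology: ((((Theta,Eta),Zeta),Epsilon),Beta).
Theta and Eta form a cherry on this tree, so they are sister taxa.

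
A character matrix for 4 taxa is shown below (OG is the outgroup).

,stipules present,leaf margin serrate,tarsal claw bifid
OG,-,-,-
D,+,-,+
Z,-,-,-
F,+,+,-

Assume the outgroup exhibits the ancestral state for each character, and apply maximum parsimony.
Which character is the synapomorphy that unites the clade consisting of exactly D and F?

stipules present

The outgroup has state '-' for every character, so '+' is the derived state throughout.
stipules present: derived state '+' in D and F only — synapomorphy for {D, F}.
leaf margin serrate (derived state '+') is unique to F (autapomorphy; uninformative for grouping).
tarsal claw bifid: derived state '+' in D only — an autapomorphy, so it tells us nothing about relationships among taxa.
Most parsimonious ingroup topology: ((D,F),Z).
The clade {D, F} is supported by stipules present: its derived state '+' occurs in exactly those taxa and in no other taxon (including the outgroup).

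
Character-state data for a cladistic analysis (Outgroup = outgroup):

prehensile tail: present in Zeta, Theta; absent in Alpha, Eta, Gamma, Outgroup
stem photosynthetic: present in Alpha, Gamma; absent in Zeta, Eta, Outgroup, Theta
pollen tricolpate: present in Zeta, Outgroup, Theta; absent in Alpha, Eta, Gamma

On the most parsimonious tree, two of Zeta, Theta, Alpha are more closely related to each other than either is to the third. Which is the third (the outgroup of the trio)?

Alpha

Character polarity is set by the outgroup: the derived state is whichever differs from the outgroup's state, so for pollen tricolpate the derived state is 'absent', and for the remaining characters it is 'present'.
Only Theta and Zeta show the derived state 'present' for prehensile tail, supporting them as a clade.
Only Alpha and Gamma show the derived state 'present' for stem photosynthetic, supporting them as a clade.
pollen tricolpate (derived state 'absent') is shared by Alpha, Eta, and Gamma — a synapomorphy uniting that clade.
Most parsimonious ingroup topology: ((Eta,(Gamma,Alpha)),(Theta,Zeta)).
Theta and Zeta share a more recent common ancestor with each other than either does with Alpha, so Alpha is the least closely related of the three.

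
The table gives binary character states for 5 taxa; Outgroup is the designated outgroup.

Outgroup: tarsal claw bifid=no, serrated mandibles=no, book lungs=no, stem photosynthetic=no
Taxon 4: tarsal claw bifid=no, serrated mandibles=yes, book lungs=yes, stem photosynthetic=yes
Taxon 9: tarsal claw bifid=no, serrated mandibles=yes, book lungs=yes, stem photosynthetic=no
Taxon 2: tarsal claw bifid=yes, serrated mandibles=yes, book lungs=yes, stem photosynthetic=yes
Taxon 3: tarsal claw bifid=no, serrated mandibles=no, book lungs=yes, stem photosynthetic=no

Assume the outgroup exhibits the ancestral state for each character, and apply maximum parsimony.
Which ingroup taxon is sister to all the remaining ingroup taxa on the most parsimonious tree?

Taxon 3

The outgroup has state 'no' for every character, so 'yes' is the derived state throughout.
tarsal claw bifid: derived state 'yes' in Taxon 2 only — an autapomorphy, so it tells us nothing about relationships among taxa.
serrated mandibles: derived state 'yes' in Taxon 2, Taxon 4, and Taxon 9 only — synapomorphy for {Taxon 2, Taxon 4, Taxon 9}.
All ingroup taxa share the derived state 'yes' for book lungs; it defines the ingroup but does not resolve relationships within it.
Only Taxon 2 and Taxon 4 show the derived state 'yes' for stem photosynthetic, supporting them as a clade.
Most parsimonious ingroup topology: (((Taxon 4,Taxon 2),Taxon 9),Taxon 3).
Taxon 3 is sister to the clade containing all other ingroup taxa, so it is the earliest-diverging (most basal) ingroup lineage.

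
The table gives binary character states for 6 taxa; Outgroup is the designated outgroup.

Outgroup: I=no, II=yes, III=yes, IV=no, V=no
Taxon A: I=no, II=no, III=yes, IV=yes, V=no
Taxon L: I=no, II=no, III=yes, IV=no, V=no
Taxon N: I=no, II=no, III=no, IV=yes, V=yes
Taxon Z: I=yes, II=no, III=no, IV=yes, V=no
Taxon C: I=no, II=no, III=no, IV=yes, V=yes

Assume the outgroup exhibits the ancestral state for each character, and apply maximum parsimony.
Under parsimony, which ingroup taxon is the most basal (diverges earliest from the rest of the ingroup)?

Character polarity is set by the outgroup: the derived state is whichever differs from the outgroup's state, so for II, III the derived state is 'no', and for the remaining characters it is 'yes'.
I: derived state 'yes' in Taxon Z only — an autapomorphy, so it tells us nothing about relationships among taxa.
II (derived state 'no') is shared by all ingroup taxa — unites the whole ingroup.
III: derived state 'no' in Taxon C, Taxon N, and Taxon Z only — synapomorphy for {Taxon C, Taxon N, Taxon Z}.
IV (derived state 'yes') is shared by Taxon A, Taxon C, Taxon N, and Taxon Z — a synapomorphy uniting that clade.
Only Taxon C and Taxon N show the derived state 'yes' for V, supporting them as a clade.
Most parsimonious ingroup topology: ((Taxon A,((Taxon N,Taxon C),Taxon Z)),Taxon L).
Taxon L is sister to the clade containing all other ingroup taxa, so it is the earliest-diverging (most basal) ingroup lineage.

Taxon L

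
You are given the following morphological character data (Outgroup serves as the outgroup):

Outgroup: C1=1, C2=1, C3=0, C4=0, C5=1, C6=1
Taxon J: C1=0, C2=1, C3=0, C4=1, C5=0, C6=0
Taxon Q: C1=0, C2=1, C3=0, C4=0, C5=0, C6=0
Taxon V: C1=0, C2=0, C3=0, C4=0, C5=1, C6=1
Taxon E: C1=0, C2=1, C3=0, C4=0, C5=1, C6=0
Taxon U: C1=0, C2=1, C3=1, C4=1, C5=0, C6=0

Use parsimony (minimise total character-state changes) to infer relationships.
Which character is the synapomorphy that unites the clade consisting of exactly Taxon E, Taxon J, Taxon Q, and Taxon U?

C6

Character polarity is set by the outgroup: the derived state is whichever differs from the outgroup's state, so for C1, C2, C5, C6 the derived state is '0', and for the remaining characters it is '1'.
C1 (derived state '0') is shared by all ingroup taxa — unites the whole ingroup.
C2 (derived state '0') is unique to Taxon V (autapomorphy; uninformative for grouping).
C3: derived state '1' in Taxon U only — an autapomorphy, so it tells us nothing about relationships among taxa.
Only Taxon J and Taxon U show the derived state '1' for C4, supporting them as a clade.
Only Taxon J, Taxon Q, and Taxon U show the derived state '0' for C5, supporting them as a clade.
C6 (derived state '0') is shared by Taxon E, Taxon J, Taxon Q, and Taxon U — a synapomorphy uniting that clade.
Most parsimonious ingroup topology: ((((Taxon J,Taxon U),Taxon Q),Taxon E),Taxon V).
The clade {Taxon E, Taxon J, Taxon Q, Taxon U} is supported by C6: its derived state '0' occurs in exactly those taxa and in no other taxon (including the outgroup).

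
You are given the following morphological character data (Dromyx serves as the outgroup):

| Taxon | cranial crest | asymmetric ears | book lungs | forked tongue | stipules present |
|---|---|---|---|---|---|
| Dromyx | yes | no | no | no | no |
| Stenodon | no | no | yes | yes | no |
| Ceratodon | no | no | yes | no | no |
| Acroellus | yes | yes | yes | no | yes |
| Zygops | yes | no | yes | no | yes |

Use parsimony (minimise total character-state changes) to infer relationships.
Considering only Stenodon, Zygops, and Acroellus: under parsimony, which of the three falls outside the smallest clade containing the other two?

Stenodon

Character polarity is set by the outgroup: the derived state is whichever differs from the outgroup's state, so for cranial crest the derived state is 'no', and for the remaining characters it is 'yes'.
Only Ceratodon and Stenodon show the derived state 'no' for cranial crest, supporting them as a clade.
asymmetric ears: derived state 'yes' in Acroellus only — an autapomorphy, so it tells us nothing about relationships among taxa.
book lungs (derived state 'yes') is shared by all ingroup taxa — unites the whole ingroup.
forked tongue (derived state 'yes') is unique to Stenodon (autapomorphy; uninformative for grouping).
Only Acroellus and Zygops show the derived state 'yes' for stipules present, supporting them as a clade.
Most parsimonious ingroup topology: ((Stenodon,Ceratodon),(Acroellus,Zygops)).
Zygops and Acroellus share a more recent common ancestor with each other than either does with Stenodon, so Stenodon is the least closely related of the three.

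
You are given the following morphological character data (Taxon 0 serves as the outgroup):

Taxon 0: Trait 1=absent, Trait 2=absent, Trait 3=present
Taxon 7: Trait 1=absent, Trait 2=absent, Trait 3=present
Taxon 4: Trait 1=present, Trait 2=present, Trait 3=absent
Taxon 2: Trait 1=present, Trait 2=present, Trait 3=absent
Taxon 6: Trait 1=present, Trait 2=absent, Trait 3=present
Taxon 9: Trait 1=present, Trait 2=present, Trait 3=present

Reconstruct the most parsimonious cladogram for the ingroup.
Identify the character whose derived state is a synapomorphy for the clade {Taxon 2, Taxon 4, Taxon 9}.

Character polarity is set by the outgroup: the derived state is whichever differs from the outgroup's state, so for Trait 3 the derived state is 'absent', and for the remaining characters it is 'present'.
Trait 1 (derived state 'present') is shared by Taxon 2, Taxon 4, Taxon 6, and Taxon 9 — a synapomorphy uniting that clade.
Only Taxon 2, Taxon 4, and Taxon 9 show the derived state 'present' for Trait 2, supporting them as a clade.
Only Taxon 2 and Taxon 4 show the derived state 'absent' for Trait 3, supporting them as a clade.
Most parsimonious ingroup topology: (Taxon 7,(((Taxon 4,Taxon 2),Taxon 9),Taxon 6)).
The clade {Taxon 2, Taxon 4, Taxon 9} is supported by Trait 2: its derived state 'present' occurs in exactly those taxa and in no other taxon (including the outgroup).

Trait 2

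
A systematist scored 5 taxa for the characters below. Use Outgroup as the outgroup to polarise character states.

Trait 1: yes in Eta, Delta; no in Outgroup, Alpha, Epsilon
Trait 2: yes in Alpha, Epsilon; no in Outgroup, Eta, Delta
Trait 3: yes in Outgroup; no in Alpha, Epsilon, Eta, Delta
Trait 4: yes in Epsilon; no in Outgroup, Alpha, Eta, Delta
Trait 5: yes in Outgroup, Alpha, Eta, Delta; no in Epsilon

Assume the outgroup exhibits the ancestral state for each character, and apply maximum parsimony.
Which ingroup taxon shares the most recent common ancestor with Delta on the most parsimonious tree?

Character polarity is set by the outgroup: the derived state is whichever differs from the outgroup's state, so for Trait 3, Trait 5 the derived state is 'no', and for the remaining characters it is 'yes'.
Only Delta and Eta show the derived state 'yes' for Trait 1, supporting them as a clade.
Only Alpha and Epsilon show the derived state 'yes' for Trait 2, supporting them as a clade.
Trait 3 (derived state 'no') is shared by all ingroup taxa — unites the whole ingroup.
Trait 4 (derived state 'yes') is unique to Epsilon (autapomorphy; uninformative for grouping).
Trait 5: derived state 'no' in Epsilon only — an autapomorphy, so it tells us nothing about relationships among taxa.
Most parsimonious ingroup topology: ((Alpha,Epsilon),(Eta,Delta)).
Delta and Eta form a cherry on this tree, so they are sister taxa.

Eta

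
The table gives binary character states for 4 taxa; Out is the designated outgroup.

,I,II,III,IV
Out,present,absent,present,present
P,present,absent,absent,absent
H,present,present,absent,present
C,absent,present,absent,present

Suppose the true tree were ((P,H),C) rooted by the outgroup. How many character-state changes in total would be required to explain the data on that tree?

5

Map each character onto ((P,H),C) (rooted by Out) and count the minimum state changes it requires (Fitch parsimony):
I: 1; II: 2; III: 1; IV: 1.
Total tree length = 5.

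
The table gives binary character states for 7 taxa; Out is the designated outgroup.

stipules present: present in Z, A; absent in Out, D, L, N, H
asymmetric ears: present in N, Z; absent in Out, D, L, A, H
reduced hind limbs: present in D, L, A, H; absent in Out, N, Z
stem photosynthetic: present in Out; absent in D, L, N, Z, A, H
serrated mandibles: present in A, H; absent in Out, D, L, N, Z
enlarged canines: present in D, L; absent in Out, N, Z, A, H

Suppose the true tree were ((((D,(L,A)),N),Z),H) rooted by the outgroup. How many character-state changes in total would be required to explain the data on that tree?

11

Map each character onto ((((D,(L,A)),N),Z),H) (rooted by Out) and count the minimum state changes it requires (Fitch parsimony):
stipules present: 2; asymmetric ears: 2; reduced hind limbs: 2; stem photosynthetic: 1; serrated mandibles: 2; enlarged canines: 2.
Total tree length = 11.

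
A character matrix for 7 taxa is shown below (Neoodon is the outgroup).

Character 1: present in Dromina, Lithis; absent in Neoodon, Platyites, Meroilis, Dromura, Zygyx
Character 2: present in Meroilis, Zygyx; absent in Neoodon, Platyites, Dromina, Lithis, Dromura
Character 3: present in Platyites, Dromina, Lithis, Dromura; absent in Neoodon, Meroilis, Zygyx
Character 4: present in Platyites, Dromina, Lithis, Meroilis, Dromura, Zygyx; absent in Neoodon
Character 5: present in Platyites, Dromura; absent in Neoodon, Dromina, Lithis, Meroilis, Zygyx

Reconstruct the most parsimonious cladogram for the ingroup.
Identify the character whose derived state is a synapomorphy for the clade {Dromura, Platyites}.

Character 5

The outgroup has state 'absent' for every character, so 'present' is the derived state throughout.
Character 1: derived state 'present' in Dromina and Lithis only — synapomorphy for {Dromina, Lithis}.
Character 2 (derived state 'present') is shared by Meroilis and Zygyx — a synapomorphy uniting that clade.
Only Dromina, Dromura, Lithis, and Platyites show the derived state 'present' for Character 3, supporting them as a clade.
Character 4 (derived state 'present') is shared by all ingroup taxa — unites the whole ingroup.
Character 5: derived state 'present' in Dromura and Platyites only — synapomorphy for {Dromura, Platyites}.
Most parsimonious ingroup topology: (((Platyites,Dromura),(Dromina,Lithis)),(Meroilis,Zygyx)).
The clade {Dromura, Platyites} is supported by Character 5: its derived state 'present' occurs in exactly those taxa and in no other taxon (including the outgroup).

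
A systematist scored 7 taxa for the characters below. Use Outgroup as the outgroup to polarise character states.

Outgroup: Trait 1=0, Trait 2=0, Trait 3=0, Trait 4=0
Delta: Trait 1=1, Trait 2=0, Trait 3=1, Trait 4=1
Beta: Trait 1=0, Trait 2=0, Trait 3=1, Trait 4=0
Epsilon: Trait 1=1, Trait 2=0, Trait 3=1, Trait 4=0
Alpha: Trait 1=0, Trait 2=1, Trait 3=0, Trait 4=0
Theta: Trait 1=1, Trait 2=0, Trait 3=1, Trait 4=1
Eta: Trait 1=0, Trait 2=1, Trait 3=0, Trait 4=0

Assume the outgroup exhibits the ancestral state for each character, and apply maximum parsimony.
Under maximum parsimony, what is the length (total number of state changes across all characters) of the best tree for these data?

The outgroup has state '0' for every character, so '1' is the derived state throughout.
Trait 1 (derived state '1') is shared by Delta, Epsilon, and Theta — a synapomorphy uniting that clade.
Trait 2 (derived state '1') is shared by Alpha and Eta — a synapomorphy uniting that clade.
Trait 3 (derived state '1') is shared by Beta, Delta, Epsilon, and Theta — a synapomorphy uniting that clade.
Trait 4 (derived state '1') is shared by Delta and Theta — a synapomorphy uniting that clade.
Most parsimonious ingroup topology: ((((Delta,Theta),Epsilon),Beta),(Alpha,Eta)).
Changes per character on this tree: Trait 1: 1; Trait 2: 1; Trait 3: 1; Trait 4: 1.
Total = 4.

4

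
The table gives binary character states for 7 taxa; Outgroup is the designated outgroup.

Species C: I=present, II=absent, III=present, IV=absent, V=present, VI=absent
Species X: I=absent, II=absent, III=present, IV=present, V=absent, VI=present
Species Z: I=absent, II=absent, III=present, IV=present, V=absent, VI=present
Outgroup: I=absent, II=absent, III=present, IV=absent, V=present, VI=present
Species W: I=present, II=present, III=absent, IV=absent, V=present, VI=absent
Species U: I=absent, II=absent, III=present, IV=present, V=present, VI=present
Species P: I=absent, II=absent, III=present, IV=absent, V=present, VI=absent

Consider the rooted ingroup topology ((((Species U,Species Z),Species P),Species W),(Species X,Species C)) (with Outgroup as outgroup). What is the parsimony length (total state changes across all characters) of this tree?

11

Map each character onto ((((Species U,Species Z),Species P),Species W),(Species X,Species C)) (rooted by Outgroup) and count the minimum state changes it requires (Fitch parsimony):
I: 2; II: 1; III: 1; IV: 2; V: 2; VI: 3.
Total tree length = 11.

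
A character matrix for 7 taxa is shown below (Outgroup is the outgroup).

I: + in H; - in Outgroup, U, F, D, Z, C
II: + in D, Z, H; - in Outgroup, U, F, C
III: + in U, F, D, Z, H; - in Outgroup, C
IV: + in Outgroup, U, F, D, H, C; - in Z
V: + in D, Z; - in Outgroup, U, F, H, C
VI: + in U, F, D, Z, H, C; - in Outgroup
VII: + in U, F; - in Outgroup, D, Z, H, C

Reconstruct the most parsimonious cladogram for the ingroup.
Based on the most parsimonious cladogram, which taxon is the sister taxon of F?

U

Character polarity is set by the outgroup: the derived state is whichever differs from the outgroup's state, so for IV the derived state is '-', and for the remaining characters it is '+'.
I: derived state '+' in H only — an autapomorphy, so it tells us nothing about relationships among taxa.
II (derived state '+') is shared by D, H, and Z — a synapomorphy uniting that clade.
Only D, F, H, U, and Z show the derived state '+' for III, supporting them as a clade.
IV (derived state '-') is unique to Z (autapomorphy; uninformative for grouping).
Only D and Z show the derived state '+' for V, supporting them as a clade.
All ingroup taxa share the derived state '+' for VI; it defines the ingroup but does not resolve relationships within it.
Only F and U show the derived state '+' for VII, supporting them as a clade.
Most parsimonious ingroup topology: (((U,F),((D,Z),H)),C).
F and U form a cherry on this tree, so they are sister taxa.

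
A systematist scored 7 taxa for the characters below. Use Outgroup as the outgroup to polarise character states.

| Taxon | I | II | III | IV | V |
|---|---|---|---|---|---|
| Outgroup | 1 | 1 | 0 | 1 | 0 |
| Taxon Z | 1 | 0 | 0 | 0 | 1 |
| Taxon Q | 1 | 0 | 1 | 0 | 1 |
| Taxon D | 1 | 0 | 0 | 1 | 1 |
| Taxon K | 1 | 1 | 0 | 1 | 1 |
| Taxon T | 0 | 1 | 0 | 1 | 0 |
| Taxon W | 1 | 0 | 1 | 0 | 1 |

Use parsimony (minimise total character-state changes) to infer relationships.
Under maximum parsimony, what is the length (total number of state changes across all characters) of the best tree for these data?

5

Character polarity is set by the outgroup: the derived state is whichever differs from the outgroup's state, so for I, II, IV the derived state is '0', and for the remaining characters it is '1'.
I (derived state '0') is unique to Taxon T (autapomorphy; uninformative for grouping).
II (derived state '0') is shared by Taxon D, Taxon Q, Taxon W, and Taxon Z — a synapomorphy uniting that clade.
Only Taxon Q and Taxon W show the derived state '1' for III, supporting them as a clade.
IV: derived state '0' in Taxon Q, Taxon W, and Taxon Z only — synapomorphy for {Taxon Q, Taxon W, Taxon Z}.
V: derived state '1' in Taxon D, Taxon K, Taxon Q, Taxon W, and Taxon Z only — synapomorphy for {Taxon D, Taxon K, Taxon Q, Taxon W, Taxon Z}.
Most parsimonious ingroup topology: ((((Taxon Z,(Taxon Q,Taxon W)),Taxon D),Taxon K),Taxon T).
Changes per character on this tree: I: 1; II: 1; III: 1; IV: 1; V: 1.
Total = 5.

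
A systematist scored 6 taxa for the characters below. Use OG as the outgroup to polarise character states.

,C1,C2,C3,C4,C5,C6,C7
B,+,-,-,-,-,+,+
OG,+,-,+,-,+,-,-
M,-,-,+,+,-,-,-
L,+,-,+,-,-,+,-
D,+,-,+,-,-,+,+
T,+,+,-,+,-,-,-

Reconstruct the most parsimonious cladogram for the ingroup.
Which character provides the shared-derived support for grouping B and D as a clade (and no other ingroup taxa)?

Character polarity is set by the outgroup: the derived state is whichever differs from the outgroup's state, so for C1, C3, C5 the derived state is '-', and for the remaining characters it is '+'.
C1 (derived state '-') is unique to M (autapomorphy; uninformative for grouping).
C2 (derived state '+') is unique to T (autapomorphy; uninformative for grouping).
C3 groups B and T, which is incompatible with the clades supported by the remaining characters; treating it as convergent (homoplasy) costs fewer steps than any alternative tree.
C4: derived state '+' in M and T only — synapomorphy for {M, T}.
All ingroup taxa share the derived state '-' for C5; it defines the ingroup but does not resolve relationships within it.
Only B, D, and L show the derived state '+' for C6, supporting them as a clade.
C7 (derived state '+') is shared by B and D — a synapomorphy uniting that clade.
Most parsimonious ingroup topology: ((T,M),((D,B),L)).
The clade {B, D} is supported by C7: its derived state '+' occurs in exactly those taxa and in no other taxon (including the outgroup).

C7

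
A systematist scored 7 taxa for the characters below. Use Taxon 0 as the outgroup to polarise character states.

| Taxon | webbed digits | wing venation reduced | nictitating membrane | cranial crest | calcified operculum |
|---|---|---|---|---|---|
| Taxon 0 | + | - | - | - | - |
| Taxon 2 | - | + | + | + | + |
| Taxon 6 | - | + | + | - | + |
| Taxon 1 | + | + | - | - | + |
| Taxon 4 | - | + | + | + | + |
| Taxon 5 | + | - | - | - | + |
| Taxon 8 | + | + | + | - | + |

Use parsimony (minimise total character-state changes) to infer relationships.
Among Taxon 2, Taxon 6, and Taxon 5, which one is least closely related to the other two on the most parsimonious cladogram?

Character polarity is set by the outgroup: the derived state is whichever differs from the outgroup's state, so for webbed digits the derived state is '-', and for the remaining characters it is '+'.
Only Taxon 2, Taxon 4, and Taxon 6 show the derived state '-' for webbed digits, supporting them as a clade.
wing venation reduced (derived state '+') is shared by Taxon 1, Taxon 2, Taxon 4, Taxon 6, and Taxon 8 — a synapomorphy uniting that clade.
nictitating membrane: derived state '+' in Taxon 2, Taxon 4, Taxon 6, and Taxon 8 only — synapomorphy for {Taxon 2, Taxon 4, Taxon 6, Taxon 8}.
cranial crest: derived state '+' in Taxon 2 and Taxon 4 only — synapomorphy for {Taxon 2, Taxon 4}.
calcified operculum (derived state '+') is shared by all ingroup taxa — unites the whole ingroup.
Most parsimonious ingroup topology: (((((Taxon 2,Taxon 4),Taxon 6),Taxon 8),Taxon 1),Taxon 5).
Taxon 2 and Taxon 6 share a more recent common ancestor with each other than either does with Taxon 5, so Taxon 5 is the least closely related of the three.

Taxon 5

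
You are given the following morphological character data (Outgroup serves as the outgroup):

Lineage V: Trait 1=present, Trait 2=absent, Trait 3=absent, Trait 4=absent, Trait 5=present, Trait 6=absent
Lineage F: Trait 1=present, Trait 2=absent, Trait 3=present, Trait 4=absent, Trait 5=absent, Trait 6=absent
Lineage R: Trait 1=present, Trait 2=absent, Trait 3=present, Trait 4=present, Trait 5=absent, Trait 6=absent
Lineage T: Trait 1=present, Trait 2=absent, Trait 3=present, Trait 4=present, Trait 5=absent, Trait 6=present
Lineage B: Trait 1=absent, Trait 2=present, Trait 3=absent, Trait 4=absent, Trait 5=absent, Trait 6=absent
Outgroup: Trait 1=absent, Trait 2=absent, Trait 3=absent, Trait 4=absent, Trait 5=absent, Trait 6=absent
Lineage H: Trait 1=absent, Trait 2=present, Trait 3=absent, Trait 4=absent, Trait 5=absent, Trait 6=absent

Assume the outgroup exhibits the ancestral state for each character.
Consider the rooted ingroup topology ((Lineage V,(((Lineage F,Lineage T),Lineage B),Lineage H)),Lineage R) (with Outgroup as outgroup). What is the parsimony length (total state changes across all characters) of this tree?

Map each character onto ((Lineage V,(((Lineage F,Lineage T),Lineage B),Lineage H)),Lineage R) (rooted by Outgroup) and count the minimum state changes it requires (Fitch parsimony):
Trait 1: 3; Trait 2: 2; Trait 3: 2; Trait 4: 2; Trait 5: 1; Trait 6: 1.
Total tree length = 11.

11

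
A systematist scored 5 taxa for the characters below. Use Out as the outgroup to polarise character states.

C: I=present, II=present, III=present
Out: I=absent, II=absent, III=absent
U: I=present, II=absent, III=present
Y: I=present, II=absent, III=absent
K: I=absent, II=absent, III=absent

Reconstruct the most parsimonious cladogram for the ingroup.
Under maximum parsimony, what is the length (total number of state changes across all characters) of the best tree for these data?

3

The outgroup has state 'absent' for every character, so 'present' is the derived state throughout.
I: derived state 'present' in C, U, and Y only — synapomorphy for {C, U, Y}.
II: derived state 'present' in C only — an autapomorphy, so it tells us nothing about relationships among taxa.
III: derived state 'present' in C and U only — synapomorphy for {C, U}.
Most parsimonious ingroup topology: (((C,U),Y),K).
Changes per character on this tree: I: 1; II: 1; III: 1.
Total = 3.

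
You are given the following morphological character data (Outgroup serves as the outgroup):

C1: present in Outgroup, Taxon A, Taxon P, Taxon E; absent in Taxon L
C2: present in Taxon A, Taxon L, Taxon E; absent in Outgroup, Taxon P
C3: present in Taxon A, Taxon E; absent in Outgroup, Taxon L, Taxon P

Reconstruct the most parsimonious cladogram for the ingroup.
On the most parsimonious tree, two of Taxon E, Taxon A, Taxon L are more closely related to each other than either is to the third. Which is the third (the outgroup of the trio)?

Character polarity is set by the outgroup: the derived state is whichever differs from the outgroup's state, so for C1 the derived state is 'absent', and for the remaining characters it is 'present'.
C1 (derived state 'absent') is unique to Taxon L (autapomorphy; uninformative for grouping).
C2 (derived state 'present') is shared by Taxon A, Taxon E, and Taxon L — a synapomorphy uniting that clade.
C3: derived state 'present' in Taxon A and Taxon E only — synapomorphy for {Taxon A, Taxon E}.
Most parsimonious ingroup topology: (((Taxon A,Taxon E),Taxon L),Taxon P).
Taxon A and Taxon E share a more recent common ancestor with each other than either does with Taxon L, so Taxon L is the least closely related of the three.

Taxon L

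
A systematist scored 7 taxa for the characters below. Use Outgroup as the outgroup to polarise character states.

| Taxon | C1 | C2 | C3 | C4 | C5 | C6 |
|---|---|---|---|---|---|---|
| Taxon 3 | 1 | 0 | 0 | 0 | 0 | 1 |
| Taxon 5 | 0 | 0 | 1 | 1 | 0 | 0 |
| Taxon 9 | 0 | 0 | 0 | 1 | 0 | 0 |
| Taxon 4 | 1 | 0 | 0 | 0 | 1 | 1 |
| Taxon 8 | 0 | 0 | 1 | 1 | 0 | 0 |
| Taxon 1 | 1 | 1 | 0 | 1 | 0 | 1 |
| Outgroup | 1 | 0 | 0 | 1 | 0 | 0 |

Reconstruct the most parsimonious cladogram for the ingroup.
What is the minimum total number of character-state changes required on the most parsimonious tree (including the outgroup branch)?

Character polarity is set by the outgroup: the derived state is whichever differs from the outgroup's state, so for C1, C4 the derived state is '0', and for the remaining characters it is '1'.
Only Taxon 5, Taxon 8, and Taxon 9 show the derived state '0' for C1, supporting them as a clade.
C2 (derived state '1') is unique to Taxon 1 (autapomorphy; uninformative for grouping).
C3: derived state '1' in Taxon 5 and Taxon 8 only — synapomorphy for {Taxon 5, Taxon 8}.
C4 (derived state '0') is shared by Taxon 3 and Taxon 4 — a synapomorphy uniting that clade.
C5: derived state '1' in Taxon 4 only — an autapomorphy, so it tells us nothing about relationships among taxa.
C6 (derived state '1') is shared by Taxon 1, Taxon 3, and Taxon 4 — a synapomorphy uniting that clade.
Most parsimonious ingroup topology: (((Taxon 8,Taxon 5),Taxon 9),(Taxon 1,(Taxon 4,Taxon 3))).
Changes per character on this tree: C1: 1; C2: 1; C3: 1; C4: 1; C5: 1; C6: 1.
Total = 6.

6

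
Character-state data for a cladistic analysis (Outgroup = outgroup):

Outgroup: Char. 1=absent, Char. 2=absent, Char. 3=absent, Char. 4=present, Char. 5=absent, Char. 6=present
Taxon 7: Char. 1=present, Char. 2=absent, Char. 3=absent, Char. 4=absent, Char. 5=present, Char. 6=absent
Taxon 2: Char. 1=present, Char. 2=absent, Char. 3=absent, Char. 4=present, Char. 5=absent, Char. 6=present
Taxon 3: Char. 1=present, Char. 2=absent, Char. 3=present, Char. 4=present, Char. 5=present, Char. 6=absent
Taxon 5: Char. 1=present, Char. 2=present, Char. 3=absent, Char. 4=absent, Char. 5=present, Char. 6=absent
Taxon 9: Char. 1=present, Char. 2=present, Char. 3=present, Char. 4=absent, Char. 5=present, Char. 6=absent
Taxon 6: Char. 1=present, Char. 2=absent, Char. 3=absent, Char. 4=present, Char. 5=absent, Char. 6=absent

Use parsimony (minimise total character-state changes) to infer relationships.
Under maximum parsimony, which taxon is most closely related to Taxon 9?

Character polarity is set by the outgroup: the derived state is whichever differs from the outgroup's state, so for Char. 4, Char. 6 the derived state is 'absent', and for the remaining characters it is 'present'.
Char. 1 (derived state 'present') is shared by all ingroup taxa — unites the whole ingroup.
Only Taxon 5 and Taxon 9 show the derived state 'present' for Char. 2, supporting them as a clade.
Char. 3 groups Taxon 3 and Taxon 9, which is incompatible with the clades supported by the remaining characters; treating it as convergent (homoplasy) costs fewer steps than any alternative tree.
Char. 4 (derived state 'absent') is shared by Taxon 5, Taxon 7, and Taxon 9 — a synapomorphy uniting that clade.
Char. 5: derived state 'present' in Taxon 3, Taxon 5, Taxon 7, and Taxon 9 only — synapomorphy for {Taxon 3, Taxon 5, Taxon 7, Taxon 9}.
Char. 6: derived state 'absent' in Taxon 3, Taxon 5, Taxon 6, Taxon 7, and Taxon 9 only — synapomorphy for {Taxon 3, Taxon 5, Taxon 6, Taxon 7, Taxon 9}.
Most parsimonious ingroup topology: ((((Taxon 7,(Taxon 5,Taxon 9)),Taxon 3),Taxon 6),Taxon 2).
Taxon 9 and Taxon 5 form a cherry on this tree, so they are sister taxa.

Taxon 5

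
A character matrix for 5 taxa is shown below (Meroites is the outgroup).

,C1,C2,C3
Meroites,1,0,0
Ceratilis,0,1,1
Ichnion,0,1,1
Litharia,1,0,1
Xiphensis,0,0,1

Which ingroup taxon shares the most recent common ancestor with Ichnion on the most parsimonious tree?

Character polarity is set by the outgroup: the derived state is whichever differs from the outgroup's state, so for C1 the derived state is '0', and for the remaining characters it is '1'.
Only Ceratilis, Ichnion, and Xiphensis show the derived state '0' for C1, supporting them as a clade.
Only Ceratilis and Ichnion show the derived state '1' for C2, supporting them as a clade.
C3 (derived state '1') is shared by all ingroup taxa — unites the whole ingroup.
Most parsimonious ingroup topology: (((Ceratilis,Ichnion),Xiphensis),Litharia).
Ichnion and Ceratilis form a cherry on this tree, so they are sister taxa.

Ceratilis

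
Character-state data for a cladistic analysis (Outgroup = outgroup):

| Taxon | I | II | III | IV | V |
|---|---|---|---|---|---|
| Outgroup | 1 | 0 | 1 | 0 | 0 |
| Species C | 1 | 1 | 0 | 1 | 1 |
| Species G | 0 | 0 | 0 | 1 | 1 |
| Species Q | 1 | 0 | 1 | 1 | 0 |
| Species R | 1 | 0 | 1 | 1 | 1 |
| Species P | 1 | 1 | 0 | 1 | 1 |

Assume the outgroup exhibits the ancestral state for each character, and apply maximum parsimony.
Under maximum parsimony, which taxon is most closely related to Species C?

Character polarity is set by the outgroup: the derived state is whichever differs from the outgroup's state, so for I, III the derived state is '0', and for the remaining characters it is '1'.
I (derived state '0') is unique to Species G (autapomorphy; uninformative for grouping).
Only Species C and Species P show the derived state '1' for II, supporting them as a clade.
III: derived state '0' in Species C, Species G, and Species P only — synapomorphy for {Species C, Species G, Species P}.
All ingroup taxa share the derived state '1' for IV; it defines the ingroup but does not resolve relationships within it.
Only Species C, Species G, Species P, and Species R show the derived state '1' for V, supporting them as a clade.
Most parsimonious ingroup topology: ((((Species C,Species P),Species G),Species R),Species Q).
Species C and Species P form a cherry on this tree, so they are sister taxa.

Species P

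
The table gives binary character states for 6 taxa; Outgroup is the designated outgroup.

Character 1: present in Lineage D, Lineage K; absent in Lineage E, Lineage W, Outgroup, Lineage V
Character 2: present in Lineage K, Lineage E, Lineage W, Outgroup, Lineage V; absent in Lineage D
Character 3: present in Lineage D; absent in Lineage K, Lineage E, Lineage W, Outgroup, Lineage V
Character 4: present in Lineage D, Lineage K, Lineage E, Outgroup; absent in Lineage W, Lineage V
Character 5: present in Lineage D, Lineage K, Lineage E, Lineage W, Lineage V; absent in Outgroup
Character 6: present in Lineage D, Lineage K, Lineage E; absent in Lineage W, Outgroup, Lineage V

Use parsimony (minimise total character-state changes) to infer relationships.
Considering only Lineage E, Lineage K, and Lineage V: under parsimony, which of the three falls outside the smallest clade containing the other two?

Lineage V

Character polarity is set by the outgroup: the derived state is whichever differs from the outgroup's state, so for Character 2, Character 4 the derived state is 'absent', and for the remaining characters it is 'present'.
Character 1 (derived state 'present') is shared by Lineage D and Lineage K — a synapomorphy uniting that clade.
Character 2: derived state 'absent' in Lineage D only — an autapomorphy, so it tells us nothing about relationships among taxa.
Character 3: derived state 'present' in Lineage D only — an autapomorphy, so it tells us nothing about relationships among taxa.
Character 4 (derived state 'absent') is shared by Lineage V and Lineage W — a synapomorphy uniting that clade.
Character 5 (derived state 'present') is shared by all ingroup taxa — unites the whole ingroup.
Only Lineage D, Lineage E, and Lineage K show the derived state 'present' for Character 6, supporting them as a clade.
Most parsimonious ingroup topology: (((Lineage K,Lineage D),Lineage E),(Lineage W,Lineage V)).
Lineage K and Lineage E share a more recent common ancestor with each other than either does with Lineage V, so Lineage V is the least closely related of the three.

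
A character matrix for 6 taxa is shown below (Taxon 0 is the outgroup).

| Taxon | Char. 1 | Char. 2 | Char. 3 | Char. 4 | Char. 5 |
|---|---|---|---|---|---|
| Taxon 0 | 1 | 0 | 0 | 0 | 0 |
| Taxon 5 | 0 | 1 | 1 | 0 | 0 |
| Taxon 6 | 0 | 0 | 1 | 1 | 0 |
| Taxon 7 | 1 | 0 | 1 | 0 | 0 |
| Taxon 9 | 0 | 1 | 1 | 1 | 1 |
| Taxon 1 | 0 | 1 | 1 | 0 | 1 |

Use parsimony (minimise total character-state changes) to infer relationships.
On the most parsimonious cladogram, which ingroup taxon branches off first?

Taxon 7

Character polarity is set by the outgroup: the derived state is whichever differs from the outgroup's state, so for Char. 1 the derived state is '0', and for the remaining characters it is '1'.
Char. 1 (derived state '0') is shared by Taxon 1, Taxon 5, Taxon 6, and Taxon 9 — a synapomorphy uniting that clade.
Char. 2: derived state '1' in Taxon 1, Taxon 5, and Taxon 9 only — synapomorphy for {Taxon 1, Taxon 5, Taxon 9}.
Char. 3 (derived state '1') is shared by all ingroup taxa — unites the whole ingroup.
Char. 4 (state '1') occurs in Taxon 6 and Taxon 9 but conflicts with the nesting implied by the other characters — most parsimoniously interpreted as homoplasy.
Only Taxon 1 and Taxon 9 show the derived state '1' for Char. 5, supporting them as a clade.
Most parsimonious ingroup topology: (((Taxon 5,(Taxon 9,Taxon 1)),Taxon 6),Taxon 7).
Taxon 7 is sister to the clade containing all other ingroup taxa, so it is the earliest-diverging (most basal) ingroup lineage.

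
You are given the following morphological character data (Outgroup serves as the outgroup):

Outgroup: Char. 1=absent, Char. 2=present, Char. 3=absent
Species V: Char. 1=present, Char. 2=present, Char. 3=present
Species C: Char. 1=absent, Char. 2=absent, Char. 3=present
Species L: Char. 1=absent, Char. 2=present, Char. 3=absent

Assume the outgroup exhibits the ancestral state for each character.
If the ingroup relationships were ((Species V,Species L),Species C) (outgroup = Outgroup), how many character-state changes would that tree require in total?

Map each character onto ((Species V,Species L),Species C) (rooted by Outgroup) and count the minimum state changes it requires (Fitch parsimony):
Char. 1: 1; Char. 2: 1; Char. 3: 2.
Total tree length = 4.

4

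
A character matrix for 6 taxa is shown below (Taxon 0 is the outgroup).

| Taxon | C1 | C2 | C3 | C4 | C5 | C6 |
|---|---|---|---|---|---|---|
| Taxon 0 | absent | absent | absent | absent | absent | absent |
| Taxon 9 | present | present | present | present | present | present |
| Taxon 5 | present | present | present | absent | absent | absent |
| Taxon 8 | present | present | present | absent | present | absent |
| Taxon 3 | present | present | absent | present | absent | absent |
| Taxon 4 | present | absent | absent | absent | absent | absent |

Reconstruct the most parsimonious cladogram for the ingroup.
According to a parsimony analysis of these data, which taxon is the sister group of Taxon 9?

The outgroup has state 'absent' for every character, so 'present' is the derived state throughout.
C1 (derived state 'present') is shared by all ingroup taxa — unites the whole ingroup.
C2 (derived state 'present') is shared by Taxon 3, Taxon 5, Taxon 8, and Taxon 9 — a synapomorphy uniting that clade.
C3 (derived state 'present') is shared by Taxon 5, Taxon 8, and Taxon 9 — a synapomorphy uniting that clade.
C4 (state 'present') occurs in Taxon 3 and Taxon 9 but conflicts with the nesting implied by the other characters — most parsimoniously interpreted as homoplasy.
C5: derived state 'present' in Taxon 8 and Taxon 9 only — synapomorphy for {Taxon 8, Taxon 9}.
C6 (derived state 'present') is unique to Taxon 9 (autapomorphy; uninformative for grouping).
Most parsimonious ingroup topology: ((((Taxon 9,Taxon 8),Taxon 5),Taxon 3),Taxon 4).
Taxon 9 and Taxon 8 form a cherry on this tree, so they are sister taxa.

Taxon 8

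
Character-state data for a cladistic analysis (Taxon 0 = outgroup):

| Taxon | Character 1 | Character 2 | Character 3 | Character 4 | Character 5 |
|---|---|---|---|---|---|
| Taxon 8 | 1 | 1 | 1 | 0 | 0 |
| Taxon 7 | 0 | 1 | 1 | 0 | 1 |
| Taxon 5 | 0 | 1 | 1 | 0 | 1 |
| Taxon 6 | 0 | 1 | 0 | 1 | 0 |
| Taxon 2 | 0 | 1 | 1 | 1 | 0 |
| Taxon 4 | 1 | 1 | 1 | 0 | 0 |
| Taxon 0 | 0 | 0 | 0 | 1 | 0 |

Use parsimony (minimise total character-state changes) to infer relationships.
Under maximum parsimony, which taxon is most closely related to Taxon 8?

Taxon 4

Character polarity is set by the outgroup: the derived state is whichever differs from the outgroup's state, so for Character 4 the derived state is '0', and for the remaining characters it is '1'.
Character 1 (derived state '1') is shared by Taxon 4 and Taxon 8 — a synapomorphy uniting that clade.
Character 2 (derived state '1') is shared by all ingroup taxa — unites the whole ingroup.
Character 3 (derived state '1') is shared by Taxon 2, Taxon 4, Taxon 5, Taxon 7, and Taxon 8 — a synapomorphy uniting that clade.
Character 4 (derived state '0') is shared by Taxon 4, Taxon 5, Taxon 7, and Taxon 8 — a synapomorphy uniting that clade.
Only Taxon 5 and Taxon 7 show the derived state '1' for Character 5, supporting them as a clade.
Most parsimonious ingroup topology: ((((Taxon 8,Taxon 4),(Taxon 5,Taxon 7)),Taxon 2),Taxon 6).
Taxon 8 and Taxon 4 form a cherry on this tree, so they are sister taxa.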